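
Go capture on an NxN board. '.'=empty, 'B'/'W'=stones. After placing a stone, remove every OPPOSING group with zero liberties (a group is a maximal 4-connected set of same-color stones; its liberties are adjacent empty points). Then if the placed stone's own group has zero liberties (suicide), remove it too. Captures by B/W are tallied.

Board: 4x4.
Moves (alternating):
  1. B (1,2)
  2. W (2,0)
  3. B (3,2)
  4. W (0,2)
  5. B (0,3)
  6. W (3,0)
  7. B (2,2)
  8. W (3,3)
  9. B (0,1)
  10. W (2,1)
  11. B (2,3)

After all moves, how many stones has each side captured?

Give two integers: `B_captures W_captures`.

Move 1: B@(1,2) -> caps B=0 W=0
Move 2: W@(2,0) -> caps B=0 W=0
Move 3: B@(3,2) -> caps B=0 W=0
Move 4: W@(0,2) -> caps B=0 W=0
Move 5: B@(0,3) -> caps B=0 W=0
Move 6: W@(3,0) -> caps B=0 W=0
Move 7: B@(2,2) -> caps B=0 W=0
Move 8: W@(3,3) -> caps B=0 W=0
Move 9: B@(0,1) -> caps B=1 W=0
Move 10: W@(2,1) -> caps B=1 W=0
Move 11: B@(2,3) -> caps B=2 W=0

Answer: 2 0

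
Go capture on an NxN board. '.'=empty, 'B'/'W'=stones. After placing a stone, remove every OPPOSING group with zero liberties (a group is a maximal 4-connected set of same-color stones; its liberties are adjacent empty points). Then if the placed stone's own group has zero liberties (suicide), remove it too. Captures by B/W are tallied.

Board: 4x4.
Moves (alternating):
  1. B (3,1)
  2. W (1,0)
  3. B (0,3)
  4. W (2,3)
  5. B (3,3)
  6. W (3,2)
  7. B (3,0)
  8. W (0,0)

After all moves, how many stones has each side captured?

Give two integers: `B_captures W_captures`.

Answer: 0 1

Derivation:
Move 1: B@(3,1) -> caps B=0 W=0
Move 2: W@(1,0) -> caps B=0 W=0
Move 3: B@(0,3) -> caps B=0 W=0
Move 4: W@(2,3) -> caps B=0 W=0
Move 5: B@(3,3) -> caps B=0 W=0
Move 6: W@(3,2) -> caps B=0 W=1
Move 7: B@(3,0) -> caps B=0 W=1
Move 8: W@(0,0) -> caps B=0 W=1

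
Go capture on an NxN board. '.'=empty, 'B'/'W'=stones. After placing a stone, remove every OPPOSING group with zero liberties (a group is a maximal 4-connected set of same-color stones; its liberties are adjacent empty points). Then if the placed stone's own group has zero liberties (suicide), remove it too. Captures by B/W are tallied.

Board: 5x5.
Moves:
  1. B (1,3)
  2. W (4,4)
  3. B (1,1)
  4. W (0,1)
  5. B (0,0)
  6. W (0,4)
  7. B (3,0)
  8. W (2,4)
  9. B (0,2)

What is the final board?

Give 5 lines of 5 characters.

Answer: B.B.W
.B.B.
....W
B....
....W

Derivation:
Move 1: B@(1,3) -> caps B=0 W=0
Move 2: W@(4,4) -> caps B=0 W=0
Move 3: B@(1,1) -> caps B=0 W=0
Move 4: W@(0,1) -> caps B=0 W=0
Move 5: B@(0,0) -> caps B=0 W=0
Move 6: W@(0,4) -> caps B=0 W=0
Move 7: B@(3,0) -> caps B=0 W=0
Move 8: W@(2,4) -> caps B=0 W=0
Move 9: B@(0,2) -> caps B=1 W=0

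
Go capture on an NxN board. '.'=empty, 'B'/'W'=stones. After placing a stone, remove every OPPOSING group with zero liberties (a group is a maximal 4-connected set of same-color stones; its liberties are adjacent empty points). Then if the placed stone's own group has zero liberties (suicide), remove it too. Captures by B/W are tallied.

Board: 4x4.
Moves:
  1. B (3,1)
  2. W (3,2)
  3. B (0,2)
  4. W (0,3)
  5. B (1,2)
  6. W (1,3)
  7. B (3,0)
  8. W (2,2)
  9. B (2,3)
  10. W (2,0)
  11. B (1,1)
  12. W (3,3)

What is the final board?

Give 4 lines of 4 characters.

Answer: ..B.
.BB.
W.WB
BBWW

Derivation:
Move 1: B@(3,1) -> caps B=0 W=0
Move 2: W@(3,2) -> caps B=0 W=0
Move 3: B@(0,2) -> caps B=0 W=0
Move 4: W@(0,3) -> caps B=0 W=0
Move 5: B@(1,2) -> caps B=0 W=0
Move 6: W@(1,3) -> caps B=0 W=0
Move 7: B@(3,0) -> caps B=0 W=0
Move 8: W@(2,2) -> caps B=0 W=0
Move 9: B@(2,3) -> caps B=2 W=0
Move 10: W@(2,0) -> caps B=2 W=0
Move 11: B@(1,1) -> caps B=2 W=0
Move 12: W@(3,3) -> caps B=2 W=0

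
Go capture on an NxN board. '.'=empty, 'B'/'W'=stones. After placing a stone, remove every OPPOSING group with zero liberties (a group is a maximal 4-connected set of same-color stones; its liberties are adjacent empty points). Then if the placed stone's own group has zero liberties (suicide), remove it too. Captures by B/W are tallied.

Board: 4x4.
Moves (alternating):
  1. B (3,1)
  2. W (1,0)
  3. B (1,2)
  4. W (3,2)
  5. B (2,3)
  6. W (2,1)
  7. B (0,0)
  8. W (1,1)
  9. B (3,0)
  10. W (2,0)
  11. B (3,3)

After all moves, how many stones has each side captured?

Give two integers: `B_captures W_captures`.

Move 1: B@(3,1) -> caps B=0 W=0
Move 2: W@(1,0) -> caps B=0 W=0
Move 3: B@(1,2) -> caps B=0 W=0
Move 4: W@(3,2) -> caps B=0 W=0
Move 5: B@(2,3) -> caps B=0 W=0
Move 6: W@(2,1) -> caps B=0 W=0
Move 7: B@(0,0) -> caps B=0 W=0
Move 8: W@(1,1) -> caps B=0 W=0
Move 9: B@(3,0) -> caps B=0 W=0
Move 10: W@(2,0) -> caps B=0 W=2
Move 11: B@(3,3) -> caps B=0 W=2

Answer: 0 2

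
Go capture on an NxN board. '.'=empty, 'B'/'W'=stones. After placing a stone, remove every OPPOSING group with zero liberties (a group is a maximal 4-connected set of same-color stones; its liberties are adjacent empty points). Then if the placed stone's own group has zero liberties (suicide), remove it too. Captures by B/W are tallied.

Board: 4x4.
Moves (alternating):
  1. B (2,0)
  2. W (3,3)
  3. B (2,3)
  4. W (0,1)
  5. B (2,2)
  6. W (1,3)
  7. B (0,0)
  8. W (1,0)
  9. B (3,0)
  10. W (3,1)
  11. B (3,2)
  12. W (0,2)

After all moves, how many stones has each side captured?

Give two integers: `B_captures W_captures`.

Move 1: B@(2,0) -> caps B=0 W=0
Move 2: W@(3,3) -> caps B=0 W=0
Move 3: B@(2,3) -> caps B=0 W=0
Move 4: W@(0,1) -> caps B=0 W=0
Move 5: B@(2,2) -> caps B=0 W=0
Move 6: W@(1,3) -> caps B=0 W=0
Move 7: B@(0,0) -> caps B=0 W=0
Move 8: W@(1,0) -> caps B=0 W=1
Move 9: B@(3,0) -> caps B=0 W=1
Move 10: W@(3,1) -> caps B=0 W=1
Move 11: B@(3,2) -> caps B=1 W=1
Move 12: W@(0,2) -> caps B=1 W=1

Answer: 1 1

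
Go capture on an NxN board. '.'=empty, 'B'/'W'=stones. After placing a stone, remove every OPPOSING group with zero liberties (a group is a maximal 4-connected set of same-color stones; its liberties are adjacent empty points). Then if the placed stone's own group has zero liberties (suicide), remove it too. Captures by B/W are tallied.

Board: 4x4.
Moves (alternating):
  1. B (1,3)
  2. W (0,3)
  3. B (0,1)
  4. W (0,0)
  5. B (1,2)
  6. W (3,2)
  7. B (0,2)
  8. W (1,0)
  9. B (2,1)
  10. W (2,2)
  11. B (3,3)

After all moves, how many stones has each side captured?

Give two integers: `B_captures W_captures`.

Answer: 1 0

Derivation:
Move 1: B@(1,3) -> caps B=0 W=0
Move 2: W@(0,3) -> caps B=0 W=0
Move 3: B@(0,1) -> caps B=0 W=0
Move 4: W@(0,0) -> caps B=0 W=0
Move 5: B@(1,2) -> caps B=0 W=0
Move 6: W@(3,2) -> caps B=0 W=0
Move 7: B@(0,2) -> caps B=1 W=0
Move 8: W@(1,0) -> caps B=1 W=0
Move 9: B@(2,1) -> caps B=1 W=0
Move 10: W@(2,2) -> caps B=1 W=0
Move 11: B@(3,3) -> caps B=1 W=0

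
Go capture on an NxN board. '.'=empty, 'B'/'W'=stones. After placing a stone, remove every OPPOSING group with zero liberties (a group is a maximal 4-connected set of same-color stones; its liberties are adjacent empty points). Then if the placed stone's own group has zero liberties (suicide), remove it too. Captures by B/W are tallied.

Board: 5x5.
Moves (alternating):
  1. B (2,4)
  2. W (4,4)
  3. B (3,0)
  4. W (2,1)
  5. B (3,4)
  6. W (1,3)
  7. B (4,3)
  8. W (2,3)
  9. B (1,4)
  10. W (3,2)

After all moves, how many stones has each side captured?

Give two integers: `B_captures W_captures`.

Move 1: B@(2,4) -> caps B=0 W=0
Move 2: W@(4,4) -> caps B=0 W=0
Move 3: B@(3,0) -> caps B=0 W=0
Move 4: W@(2,1) -> caps B=0 W=0
Move 5: B@(3,4) -> caps B=0 W=0
Move 6: W@(1,3) -> caps B=0 W=0
Move 7: B@(4,3) -> caps B=1 W=0
Move 8: W@(2,3) -> caps B=1 W=0
Move 9: B@(1,4) -> caps B=1 W=0
Move 10: W@(3,2) -> caps B=1 W=0

Answer: 1 0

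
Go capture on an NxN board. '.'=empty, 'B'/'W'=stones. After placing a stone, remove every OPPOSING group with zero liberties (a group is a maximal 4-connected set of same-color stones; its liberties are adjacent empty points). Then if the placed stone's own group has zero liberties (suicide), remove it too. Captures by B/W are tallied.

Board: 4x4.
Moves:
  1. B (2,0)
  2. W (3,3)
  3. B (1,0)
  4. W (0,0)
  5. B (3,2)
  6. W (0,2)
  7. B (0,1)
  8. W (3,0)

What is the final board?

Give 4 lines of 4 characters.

Move 1: B@(2,0) -> caps B=0 W=0
Move 2: W@(3,3) -> caps B=0 W=0
Move 3: B@(1,0) -> caps B=0 W=0
Move 4: W@(0,0) -> caps B=0 W=0
Move 5: B@(3,2) -> caps B=0 W=0
Move 6: W@(0,2) -> caps B=0 W=0
Move 7: B@(0,1) -> caps B=1 W=0
Move 8: W@(3,0) -> caps B=1 W=0

Answer: .BW.
B...
B...
W.BW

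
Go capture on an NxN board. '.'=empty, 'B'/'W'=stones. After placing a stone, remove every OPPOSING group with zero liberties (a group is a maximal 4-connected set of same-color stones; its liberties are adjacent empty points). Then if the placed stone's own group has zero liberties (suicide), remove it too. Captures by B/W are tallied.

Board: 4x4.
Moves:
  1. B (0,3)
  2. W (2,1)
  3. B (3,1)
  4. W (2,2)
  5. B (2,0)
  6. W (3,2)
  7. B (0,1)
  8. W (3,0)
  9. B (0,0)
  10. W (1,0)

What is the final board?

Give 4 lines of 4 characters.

Answer: BB.B
W...
.WW.
W.W.

Derivation:
Move 1: B@(0,3) -> caps B=0 W=0
Move 2: W@(2,1) -> caps B=0 W=0
Move 3: B@(3,1) -> caps B=0 W=0
Move 4: W@(2,2) -> caps B=0 W=0
Move 5: B@(2,0) -> caps B=0 W=0
Move 6: W@(3,2) -> caps B=0 W=0
Move 7: B@(0,1) -> caps B=0 W=0
Move 8: W@(3,0) -> caps B=0 W=1
Move 9: B@(0,0) -> caps B=0 W=1
Move 10: W@(1,0) -> caps B=0 W=2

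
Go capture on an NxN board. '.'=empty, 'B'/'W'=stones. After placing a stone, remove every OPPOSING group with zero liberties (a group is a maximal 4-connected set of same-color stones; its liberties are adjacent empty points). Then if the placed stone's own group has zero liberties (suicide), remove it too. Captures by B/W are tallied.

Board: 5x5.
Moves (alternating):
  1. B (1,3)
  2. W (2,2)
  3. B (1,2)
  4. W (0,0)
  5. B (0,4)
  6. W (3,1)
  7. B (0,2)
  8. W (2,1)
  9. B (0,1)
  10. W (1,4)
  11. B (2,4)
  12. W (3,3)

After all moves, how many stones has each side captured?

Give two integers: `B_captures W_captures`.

Answer: 1 0

Derivation:
Move 1: B@(1,3) -> caps B=0 W=0
Move 2: W@(2,2) -> caps B=0 W=0
Move 3: B@(1,2) -> caps B=0 W=0
Move 4: W@(0,0) -> caps B=0 W=0
Move 5: B@(0,4) -> caps B=0 W=0
Move 6: W@(3,1) -> caps B=0 W=0
Move 7: B@(0,2) -> caps B=0 W=0
Move 8: W@(2,1) -> caps B=0 W=0
Move 9: B@(0,1) -> caps B=0 W=0
Move 10: W@(1,4) -> caps B=0 W=0
Move 11: B@(2,4) -> caps B=1 W=0
Move 12: W@(3,3) -> caps B=1 W=0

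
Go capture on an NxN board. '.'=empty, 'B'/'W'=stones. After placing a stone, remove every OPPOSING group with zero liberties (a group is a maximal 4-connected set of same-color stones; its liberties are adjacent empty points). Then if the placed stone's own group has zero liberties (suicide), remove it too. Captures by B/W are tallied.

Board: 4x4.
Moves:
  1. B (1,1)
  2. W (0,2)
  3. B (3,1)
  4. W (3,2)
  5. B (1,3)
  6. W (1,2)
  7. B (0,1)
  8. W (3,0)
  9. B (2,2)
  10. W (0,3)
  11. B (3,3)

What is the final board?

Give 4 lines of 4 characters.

Move 1: B@(1,1) -> caps B=0 W=0
Move 2: W@(0,2) -> caps B=0 W=0
Move 3: B@(3,1) -> caps B=0 W=0
Move 4: W@(3,2) -> caps B=0 W=0
Move 5: B@(1,3) -> caps B=0 W=0
Move 6: W@(1,2) -> caps B=0 W=0
Move 7: B@(0,1) -> caps B=0 W=0
Move 8: W@(3,0) -> caps B=0 W=0
Move 9: B@(2,2) -> caps B=0 W=0
Move 10: W@(0,3) -> caps B=0 W=0
Move 11: B@(3,3) -> caps B=1 W=0

Answer: .B..
.B.B
..B.
WB.B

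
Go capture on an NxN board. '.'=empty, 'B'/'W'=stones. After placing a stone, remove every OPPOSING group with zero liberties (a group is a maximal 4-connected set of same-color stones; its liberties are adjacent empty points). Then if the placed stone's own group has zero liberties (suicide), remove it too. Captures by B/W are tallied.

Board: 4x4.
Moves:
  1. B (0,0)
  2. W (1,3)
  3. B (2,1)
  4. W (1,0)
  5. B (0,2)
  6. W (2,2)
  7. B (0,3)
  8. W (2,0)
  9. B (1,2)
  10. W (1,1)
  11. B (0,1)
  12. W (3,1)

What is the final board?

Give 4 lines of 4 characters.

Answer: ....
WW.W
W.W.
.W..

Derivation:
Move 1: B@(0,0) -> caps B=0 W=0
Move 2: W@(1,3) -> caps B=0 W=0
Move 3: B@(2,1) -> caps B=0 W=0
Move 4: W@(1,0) -> caps B=0 W=0
Move 5: B@(0,2) -> caps B=0 W=0
Move 6: W@(2,2) -> caps B=0 W=0
Move 7: B@(0,3) -> caps B=0 W=0
Move 8: W@(2,0) -> caps B=0 W=0
Move 9: B@(1,2) -> caps B=0 W=0
Move 10: W@(1,1) -> caps B=0 W=0
Move 11: B@(0,1) -> caps B=0 W=0
Move 12: W@(3,1) -> caps B=0 W=1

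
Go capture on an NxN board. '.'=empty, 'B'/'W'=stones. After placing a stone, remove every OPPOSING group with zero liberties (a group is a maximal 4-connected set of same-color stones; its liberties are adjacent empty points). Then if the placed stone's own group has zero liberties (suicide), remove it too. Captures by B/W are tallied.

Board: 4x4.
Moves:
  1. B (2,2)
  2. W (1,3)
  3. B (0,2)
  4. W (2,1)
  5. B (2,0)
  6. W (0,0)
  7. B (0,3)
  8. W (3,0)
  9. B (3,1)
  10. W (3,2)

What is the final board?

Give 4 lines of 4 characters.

Move 1: B@(2,2) -> caps B=0 W=0
Move 2: W@(1,3) -> caps B=0 W=0
Move 3: B@(0,2) -> caps B=0 W=0
Move 4: W@(2,1) -> caps B=0 W=0
Move 5: B@(2,0) -> caps B=0 W=0
Move 6: W@(0,0) -> caps B=0 W=0
Move 7: B@(0,3) -> caps B=0 W=0
Move 8: W@(3,0) -> caps B=0 W=0
Move 9: B@(3,1) -> caps B=1 W=0
Move 10: W@(3,2) -> caps B=1 W=0

Answer: W.BB
...W
BWB.
.BW.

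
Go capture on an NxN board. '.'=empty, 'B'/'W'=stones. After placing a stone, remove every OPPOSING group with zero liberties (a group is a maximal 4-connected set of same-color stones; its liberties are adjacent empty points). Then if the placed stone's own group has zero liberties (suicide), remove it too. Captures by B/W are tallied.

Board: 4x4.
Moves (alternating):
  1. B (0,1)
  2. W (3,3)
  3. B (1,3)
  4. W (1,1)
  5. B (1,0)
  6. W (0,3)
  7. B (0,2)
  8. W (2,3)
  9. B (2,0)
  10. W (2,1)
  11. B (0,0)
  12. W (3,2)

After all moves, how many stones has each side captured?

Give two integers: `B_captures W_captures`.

Answer: 1 0

Derivation:
Move 1: B@(0,1) -> caps B=0 W=0
Move 2: W@(3,3) -> caps B=0 W=0
Move 3: B@(1,3) -> caps B=0 W=0
Move 4: W@(1,1) -> caps B=0 W=0
Move 5: B@(1,0) -> caps B=0 W=0
Move 6: W@(0,3) -> caps B=0 W=0
Move 7: B@(0,2) -> caps B=1 W=0
Move 8: W@(2,3) -> caps B=1 W=0
Move 9: B@(2,0) -> caps B=1 W=0
Move 10: W@(2,1) -> caps B=1 W=0
Move 11: B@(0,0) -> caps B=1 W=0
Move 12: W@(3,2) -> caps B=1 W=0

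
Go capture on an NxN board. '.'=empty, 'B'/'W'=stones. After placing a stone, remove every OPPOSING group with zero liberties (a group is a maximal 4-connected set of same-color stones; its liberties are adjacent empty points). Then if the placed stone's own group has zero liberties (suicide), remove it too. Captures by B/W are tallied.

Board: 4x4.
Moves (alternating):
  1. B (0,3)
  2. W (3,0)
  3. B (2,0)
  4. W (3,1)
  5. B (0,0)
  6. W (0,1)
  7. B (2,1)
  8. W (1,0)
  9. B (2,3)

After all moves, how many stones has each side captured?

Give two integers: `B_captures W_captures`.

Answer: 0 1

Derivation:
Move 1: B@(0,3) -> caps B=0 W=0
Move 2: W@(3,0) -> caps B=0 W=0
Move 3: B@(2,0) -> caps B=0 W=0
Move 4: W@(3,1) -> caps B=0 W=0
Move 5: B@(0,0) -> caps B=0 W=0
Move 6: W@(0,1) -> caps B=0 W=0
Move 7: B@(2,1) -> caps B=0 W=0
Move 8: W@(1,0) -> caps B=0 W=1
Move 9: B@(2,3) -> caps B=0 W=1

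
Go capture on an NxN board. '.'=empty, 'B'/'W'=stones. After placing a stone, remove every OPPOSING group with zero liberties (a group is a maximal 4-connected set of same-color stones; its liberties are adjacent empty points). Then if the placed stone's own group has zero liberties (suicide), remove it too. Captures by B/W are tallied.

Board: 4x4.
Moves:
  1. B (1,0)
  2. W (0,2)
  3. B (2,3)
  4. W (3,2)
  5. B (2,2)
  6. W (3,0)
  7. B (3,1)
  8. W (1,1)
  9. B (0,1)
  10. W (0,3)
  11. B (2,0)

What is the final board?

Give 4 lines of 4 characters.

Answer: .BWW
BW..
B.BB
.BW.

Derivation:
Move 1: B@(1,0) -> caps B=0 W=0
Move 2: W@(0,2) -> caps B=0 W=0
Move 3: B@(2,3) -> caps B=0 W=0
Move 4: W@(3,2) -> caps B=0 W=0
Move 5: B@(2,2) -> caps B=0 W=0
Move 6: W@(3,0) -> caps B=0 W=0
Move 7: B@(3,1) -> caps B=0 W=0
Move 8: W@(1,1) -> caps B=0 W=0
Move 9: B@(0,1) -> caps B=0 W=0
Move 10: W@(0,3) -> caps B=0 W=0
Move 11: B@(2,0) -> caps B=1 W=0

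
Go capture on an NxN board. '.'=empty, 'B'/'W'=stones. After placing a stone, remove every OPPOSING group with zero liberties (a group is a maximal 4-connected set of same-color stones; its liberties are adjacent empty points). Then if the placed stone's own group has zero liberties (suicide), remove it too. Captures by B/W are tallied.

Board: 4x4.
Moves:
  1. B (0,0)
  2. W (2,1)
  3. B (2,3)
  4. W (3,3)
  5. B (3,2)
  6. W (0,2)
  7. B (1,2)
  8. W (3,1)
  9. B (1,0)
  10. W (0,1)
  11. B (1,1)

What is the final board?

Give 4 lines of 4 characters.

Move 1: B@(0,0) -> caps B=0 W=0
Move 2: W@(2,1) -> caps B=0 W=0
Move 3: B@(2,3) -> caps B=0 W=0
Move 4: W@(3,3) -> caps B=0 W=0
Move 5: B@(3,2) -> caps B=1 W=0
Move 6: W@(0,2) -> caps B=1 W=0
Move 7: B@(1,2) -> caps B=1 W=0
Move 8: W@(3,1) -> caps B=1 W=0
Move 9: B@(1,0) -> caps B=1 W=0
Move 10: W@(0,1) -> caps B=1 W=0
Move 11: B@(1,1) -> caps B=1 W=0

Answer: BWW.
BBB.
.W.B
.WB.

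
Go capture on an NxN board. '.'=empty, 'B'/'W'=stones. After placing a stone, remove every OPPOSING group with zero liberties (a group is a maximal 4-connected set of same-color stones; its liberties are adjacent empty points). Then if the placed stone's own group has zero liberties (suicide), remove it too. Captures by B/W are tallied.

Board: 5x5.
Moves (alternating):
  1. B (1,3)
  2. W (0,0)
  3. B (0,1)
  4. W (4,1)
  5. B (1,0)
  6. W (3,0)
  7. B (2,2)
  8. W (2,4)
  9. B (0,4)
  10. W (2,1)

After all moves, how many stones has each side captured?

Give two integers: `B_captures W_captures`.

Answer: 1 0

Derivation:
Move 1: B@(1,3) -> caps B=0 W=0
Move 2: W@(0,0) -> caps B=0 W=0
Move 3: B@(0,1) -> caps B=0 W=0
Move 4: W@(4,1) -> caps B=0 W=0
Move 5: B@(1,0) -> caps B=1 W=0
Move 6: W@(3,0) -> caps B=1 W=0
Move 7: B@(2,2) -> caps B=1 W=0
Move 8: W@(2,4) -> caps B=1 W=0
Move 9: B@(0,4) -> caps B=1 W=0
Move 10: W@(2,1) -> caps B=1 W=0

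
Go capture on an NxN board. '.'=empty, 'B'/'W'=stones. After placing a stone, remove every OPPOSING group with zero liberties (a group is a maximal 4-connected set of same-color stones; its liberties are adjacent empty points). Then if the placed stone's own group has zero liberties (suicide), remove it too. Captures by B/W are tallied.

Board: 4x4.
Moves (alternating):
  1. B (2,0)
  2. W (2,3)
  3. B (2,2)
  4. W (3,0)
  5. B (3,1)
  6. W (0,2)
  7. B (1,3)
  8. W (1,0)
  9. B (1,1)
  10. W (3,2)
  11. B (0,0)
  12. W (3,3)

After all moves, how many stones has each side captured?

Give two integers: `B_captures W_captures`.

Move 1: B@(2,0) -> caps B=0 W=0
Move 2: W@(2,3) -> caps B=0 W=0
Move 3: B@(2,2) -> caps B=0 W=0
Move 4: W@(3,0) -> caps B=0 W=0
Move 5: B@(3,1) -> caps B=1 W=0
Move 6: W@(0,2) -> caps B=1 W=0
Move 7: B@(1,3) -> caps B=1 W=0
Move 8: W@(1,0) -> caps B=1 W=0
Move 9: B@(1,1) -> caps B=1 W=0
Move 10: W@(3,2) -> caps B=1 W=0
Move 11: B@(0,0) -> caps B=2 W=0
Move 12: W@(3,3) -> caps B=2 W=0

Answer: 2 0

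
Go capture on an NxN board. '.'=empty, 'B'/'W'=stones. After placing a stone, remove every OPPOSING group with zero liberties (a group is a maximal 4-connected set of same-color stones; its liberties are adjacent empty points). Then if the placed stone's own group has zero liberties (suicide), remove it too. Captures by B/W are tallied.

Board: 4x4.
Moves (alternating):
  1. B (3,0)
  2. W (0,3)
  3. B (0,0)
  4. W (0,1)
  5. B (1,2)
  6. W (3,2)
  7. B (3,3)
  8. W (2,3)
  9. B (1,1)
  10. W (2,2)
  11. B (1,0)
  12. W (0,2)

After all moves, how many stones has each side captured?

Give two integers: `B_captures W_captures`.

Answer: 0 1

Derivation:
Move 1: B@(3,0) -> caps B=0 W=0
Move 2: W@(0,3) -> caps B=0 W=0
Move 3: B@(0,0) -> caps B=0 W=0
Move 4: W@(0,1) -> caps B=0 W=0
Move 5: B@(1,2) -> caps B=0 W=0
Move 6: W@(3,2) -> caps B=0 W=0
Move 7: B@(3,3) -> caps B=0 W=0
Move 8: W@(2,3) -> caps B=0 W=1
Move 9: B@(1,1) -> caps B=0 W=1
Move 10: W@(2,2) -> caps B=0 W=1
Move 11: B@(1,0) -> caps B=0 W=1
Move 12: W@(0,2) -> caps B=0 W=1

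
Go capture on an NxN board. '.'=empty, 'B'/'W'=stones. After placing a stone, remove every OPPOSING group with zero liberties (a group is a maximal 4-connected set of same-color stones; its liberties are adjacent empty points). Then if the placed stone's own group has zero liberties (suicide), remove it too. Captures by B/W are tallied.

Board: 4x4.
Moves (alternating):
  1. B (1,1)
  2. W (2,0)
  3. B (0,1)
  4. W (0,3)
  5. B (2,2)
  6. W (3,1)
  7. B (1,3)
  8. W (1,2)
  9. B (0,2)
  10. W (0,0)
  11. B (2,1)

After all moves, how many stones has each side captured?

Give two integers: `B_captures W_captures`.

Answer: 2 0

Derivation:
Move 1: B@(1,1) -> caps B=0 W=0
Move 2: W@(2,0) -> caps B=0 W=0
Move 3: B@(0,1) -> caps B=0 W=0
Move 4: W@(0,3) -> caps B=0 W=0
Move 5: B@(2,2) -> caps B=0 W=0
Move 6: W@(3,1) -> caps B=0 W=0
Move 7: B@(1,3) -> caps B=0 W=0
Move 8: W@(1,2) -> caps B=0 W=0
Move 9: B@(0,2) -> caps B=2 W=0
Move 10: W@(0,0) -> caps B=2 W=0
Move 11: B@(2,1) -> caps B=2 W=0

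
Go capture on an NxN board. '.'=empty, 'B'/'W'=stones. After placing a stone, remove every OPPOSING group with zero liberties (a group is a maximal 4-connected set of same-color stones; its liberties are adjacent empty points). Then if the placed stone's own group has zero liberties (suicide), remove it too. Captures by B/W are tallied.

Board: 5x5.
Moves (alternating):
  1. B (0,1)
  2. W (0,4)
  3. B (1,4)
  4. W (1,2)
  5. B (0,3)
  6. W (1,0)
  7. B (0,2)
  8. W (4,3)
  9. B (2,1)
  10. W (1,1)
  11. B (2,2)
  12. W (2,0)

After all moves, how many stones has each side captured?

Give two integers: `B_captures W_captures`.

Move 1: B@(0,1) -> caps B=0 W=0
Move 2: W@(0,4) -> caps B=0 W=0
Move 3: B@(1,4) -> caps B=0 W=0
Move 4: W@(1,2) -> caps B=0 W=0
Move 5: B@(0,3) -> caps B=1 W=0
Move 6: W@(1,0) -> caps B=1 W=0
Move 7: B@(0,2) -> caps B=1 W=0
Move 8: W@(4,3) -> caps B=1 W=0
Move 9: B@(2,1) -> caps B=1 W=0
Move 10: W@(1,1) -> caps B=1 W=0
Move 11: B@(2,2) -> caps B=1 W=0
Move 12: W@(2,0) -> caps B=1 W=0

Answer: 1 0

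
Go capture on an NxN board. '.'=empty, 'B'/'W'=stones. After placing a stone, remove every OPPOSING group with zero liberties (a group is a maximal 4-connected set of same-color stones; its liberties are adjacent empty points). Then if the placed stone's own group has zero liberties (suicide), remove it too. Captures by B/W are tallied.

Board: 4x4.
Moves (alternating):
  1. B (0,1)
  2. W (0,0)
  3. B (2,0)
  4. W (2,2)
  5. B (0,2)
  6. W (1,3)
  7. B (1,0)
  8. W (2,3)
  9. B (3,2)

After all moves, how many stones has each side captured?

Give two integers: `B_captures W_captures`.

Move 1: B@(0,1) -> caps B=0 W=0
Move 2: W@(0,0) -> caps B=0 W=0
Move 3: B@(2,0) -> caps B=0 W=0
Move 4: W@(2,2) -> caps B=0 W=0
Move 5: B@(0,2) -> caps B=0 W=0
Move 6: W@(1,3) -> caps B=0 W=0
Move 7: B@(1,0) -> caps B=1 W=0
Move 8: W@(2,3) -> caps B=1 W=0
Move 9: B@(3,2) -> caps B=1 W=0

Answer: 1 0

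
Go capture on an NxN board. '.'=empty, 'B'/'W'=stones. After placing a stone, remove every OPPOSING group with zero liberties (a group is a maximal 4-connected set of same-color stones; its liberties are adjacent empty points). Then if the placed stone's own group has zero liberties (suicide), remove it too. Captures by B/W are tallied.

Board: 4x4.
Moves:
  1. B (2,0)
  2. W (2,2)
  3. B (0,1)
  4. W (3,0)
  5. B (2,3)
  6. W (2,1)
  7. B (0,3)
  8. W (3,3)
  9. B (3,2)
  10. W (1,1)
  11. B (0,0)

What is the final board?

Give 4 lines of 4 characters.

Move 1: B@(2,0) -> caps B=0 W=0
Move 2: W@(2,2) -> caps B=0 W=0
Move 3: B@(0,1) -> caps B=0 W=0
Move 4: W@(3,0) -> caps B=0 W=0
Move 5: B@(2,3) -> caps B=0 W=0
Move 6: W@(2,1) -> caps B=0 W=0
Move 7: B@(0,3) -> caps B=0 W=0
Move 8: W@(3,3) -> caps B=0 W=0
Move 9: B@(3,2) -> caps B=1 W=0
Move 10: W@(1,1) -> caps B=1 W=0
Move 11: B@(0,0) -> caps B=1 W=0

Answer: BB.B
.W..
BWWB
W.B.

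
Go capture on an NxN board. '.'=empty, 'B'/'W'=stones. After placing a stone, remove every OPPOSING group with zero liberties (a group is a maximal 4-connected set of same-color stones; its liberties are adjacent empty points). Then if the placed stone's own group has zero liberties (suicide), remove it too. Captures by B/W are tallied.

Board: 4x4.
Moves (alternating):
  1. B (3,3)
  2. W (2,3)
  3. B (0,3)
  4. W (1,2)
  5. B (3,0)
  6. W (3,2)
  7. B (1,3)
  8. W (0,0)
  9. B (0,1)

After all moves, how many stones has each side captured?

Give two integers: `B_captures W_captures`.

Answer: 0 1

Derivation:
Move 1: B@(3,3) -> caps B=0 W=0
Move 2: W@(2,3) -> caps B=0 W=0
Move 3: B@(0,3) -> caps B=0 W=0
Move 4: W@(1,2) -> caps B=0 W=0
Move 5: B@(3,0) -> caps B=0 W=0
Move 6: W@(3,2) -> caps B=0 W=1
Move 7: B@(1,3) -> caps B=0 W=1
Move 8: W@(0,0) -> caps B=0 W=1
Move 9: B@(0,1) -> caps B=0 W=1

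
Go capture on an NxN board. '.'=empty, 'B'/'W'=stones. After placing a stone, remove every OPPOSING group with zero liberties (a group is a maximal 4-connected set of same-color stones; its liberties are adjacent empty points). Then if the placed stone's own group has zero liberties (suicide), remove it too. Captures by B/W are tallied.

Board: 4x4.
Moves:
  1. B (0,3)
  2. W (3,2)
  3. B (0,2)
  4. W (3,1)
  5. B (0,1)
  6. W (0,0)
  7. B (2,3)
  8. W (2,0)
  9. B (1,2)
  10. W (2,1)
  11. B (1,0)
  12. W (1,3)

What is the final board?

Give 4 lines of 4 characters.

Move 1: B@(0,3) -> caps B=0 W=0
Move 2: W@(3,2) -> caps B=0 W=0
Move 3: B@(0,2) -> caps B=0 W=0
Move 4: W@(3,1) -> caps B=0 W=0
Move 5: B@(0,1) -> caps B=0 W=0
Move 6: W@(0,0) -> caps B=0 W=0
Move 7: B@(2,3) -> caps B=0 W=0
Move 8: W@(2,0) -> caps B=0 W=0
Move 9: B@(1,2) -> caps B=0 W=0
Move 10: W@(2,1) -> caps B=0 W=0
Move 11: B@(1,0) -> caps B=1 W=0
Move 12: W@(1,3) -> caps B=1 W=0

Answer: .BBB
B.B.
WW.B
.WW.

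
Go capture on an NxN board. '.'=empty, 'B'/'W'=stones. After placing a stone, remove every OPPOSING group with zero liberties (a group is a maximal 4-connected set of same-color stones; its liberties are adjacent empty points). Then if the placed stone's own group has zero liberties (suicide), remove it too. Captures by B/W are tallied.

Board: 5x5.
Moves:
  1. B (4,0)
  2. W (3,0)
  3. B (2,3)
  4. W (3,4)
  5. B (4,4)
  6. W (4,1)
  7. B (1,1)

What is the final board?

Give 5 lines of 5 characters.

Answer: .....
.B...
...B.
W...W
.W..B

Derivation:
Move 1: B@(4,0) -> caps B=0 W=0
Move 2: W@(3,0) -> caps B=0 W=0
Move 3: B@(2,3) -> caps B=0 W=0
Move 4: W@(3,4) -> caps B=0 W=0
Move 5: B@(4,4) -> caps B=0 W=0
Move 6: W@(4,1) -> caps B=0 W=1
Move 7: B@(1,1) -> caps B=0 W=1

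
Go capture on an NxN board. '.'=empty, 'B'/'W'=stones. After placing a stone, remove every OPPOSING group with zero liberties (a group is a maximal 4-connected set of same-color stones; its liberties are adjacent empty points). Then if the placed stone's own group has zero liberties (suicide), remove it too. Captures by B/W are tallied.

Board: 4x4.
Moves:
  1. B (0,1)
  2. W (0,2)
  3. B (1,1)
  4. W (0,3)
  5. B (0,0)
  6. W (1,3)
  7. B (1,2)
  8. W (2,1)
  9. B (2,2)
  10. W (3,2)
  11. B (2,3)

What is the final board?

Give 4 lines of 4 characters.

Answer: BB..
.BB.
.WBB
..W.

Derivation:
Move 1: B@(0,1) -> caps B=0 W=0
Move 2: W@(0,2) -> caps B=0 W=0
Move 3: B@(1,1) -> caps B=0 W=0
Move 4: W@(0,3) -> caps B=0 W=0
Move 5: B@(0,0) -> caps B=0 W=0
Move 6: W@(1,3) -> caps B=0 W=0
Move 7: B@(1,2) -> caps B=0 W=0
Move 8: W@(2,1) -> caps B=0 W=0
Move 9: B@(2,2) -> caps B=0 W=0
Move 10: W@(3,2) -> caps B=0 W=0
Move 11: B@(2,3) -> caps B=3 W=0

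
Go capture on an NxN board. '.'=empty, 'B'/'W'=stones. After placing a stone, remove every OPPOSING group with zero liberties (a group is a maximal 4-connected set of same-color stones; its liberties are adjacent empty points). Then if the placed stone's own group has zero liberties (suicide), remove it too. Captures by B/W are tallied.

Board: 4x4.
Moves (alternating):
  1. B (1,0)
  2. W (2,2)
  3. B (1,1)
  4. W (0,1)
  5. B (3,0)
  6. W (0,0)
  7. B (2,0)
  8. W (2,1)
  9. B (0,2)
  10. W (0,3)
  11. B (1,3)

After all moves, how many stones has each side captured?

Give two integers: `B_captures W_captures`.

Move 1: B@(1,0) -> caps B=0 W=0
Move 2: W@(2,2) -> caps B=0 W=0
Move 3: B@(1,1) -> caps B=0 W=0
Move 4: W@(0,1) -> caps B=0 W=0
Move 5: B@(3,0) -> caps B=0 W=0
Move 6: W@(0,0) -> caps B=0 W=0
Move 7: B@(2,0) -> caps B=0 W=0
Move 8: W@(2,1) -> caps B=0 W=0
Move 9: B@(0,2) -> caps B=2 W=0
Move 10: W@(0,3) -> caps B=2 W=0
Move 11: B@(1,3) -> caps B=3 W=0

Answer: 3 0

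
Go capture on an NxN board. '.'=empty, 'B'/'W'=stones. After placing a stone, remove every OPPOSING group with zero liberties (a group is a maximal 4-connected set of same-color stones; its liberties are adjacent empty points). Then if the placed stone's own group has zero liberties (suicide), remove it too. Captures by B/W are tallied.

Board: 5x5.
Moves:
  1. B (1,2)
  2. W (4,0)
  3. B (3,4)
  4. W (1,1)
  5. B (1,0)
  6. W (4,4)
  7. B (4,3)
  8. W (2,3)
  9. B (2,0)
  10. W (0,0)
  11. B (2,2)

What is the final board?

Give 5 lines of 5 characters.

Move 1: B@(1,2) -> caps B=0 W=0
Move 2: W@(4,0) -> caps B=0 W=0
Move 3: B@(3,4) -> caps B=0 W=0
Move 4: W@(1,1) -> caps B=0 W=0
Move 5: B@(1,0) -> caps B=0 W=0
Move 6: W@(4,4) -> caps B=0 W=0
Move 7: B@(4,3) -> caps B=1 W=0
Move 8: W@(2,3) -> caps B=1 W=0
Move 9: B@(2,0) -> caps B=1 W=0
Move 10: W@(0,0) -> caps B=1 W=0
Move 11: B@(2,2) -> caps B=1 W=0

Answer: W....
BWB..
B.BW.
....B
W..B.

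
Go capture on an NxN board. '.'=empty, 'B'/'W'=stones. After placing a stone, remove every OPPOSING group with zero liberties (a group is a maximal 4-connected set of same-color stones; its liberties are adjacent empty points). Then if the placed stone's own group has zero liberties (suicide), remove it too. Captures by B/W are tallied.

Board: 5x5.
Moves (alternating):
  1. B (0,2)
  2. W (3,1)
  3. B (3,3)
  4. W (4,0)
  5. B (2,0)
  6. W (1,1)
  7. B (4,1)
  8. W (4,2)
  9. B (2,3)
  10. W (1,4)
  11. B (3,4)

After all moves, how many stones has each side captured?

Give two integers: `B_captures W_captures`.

Answer: 0 1

Derivation:
Move 1: B@(0,2) -> caps B=0 W=0
Move 2: W@(3,1) -> caps B=0 W=0
Move 3: B@(3,3) -> caps B=0 W=0
Move 4: W@(4,0) -> caps B=0 W=0
Move 5: B@(2,0) -> caps B=0 W=0
Move 6: W@(1,1) -> caps B=0 W=0
Move 7: B@(4,1) -> caps B=0 W=0
Move 8: W@(4,2) -> caps B=0 W=1
Move 9: B@(2,3) -> caps B=0 W=1
Move 10: W@(1,4) -> caps B=0 W=1
Move 11: B@(3,4) -> caps B=0 W=1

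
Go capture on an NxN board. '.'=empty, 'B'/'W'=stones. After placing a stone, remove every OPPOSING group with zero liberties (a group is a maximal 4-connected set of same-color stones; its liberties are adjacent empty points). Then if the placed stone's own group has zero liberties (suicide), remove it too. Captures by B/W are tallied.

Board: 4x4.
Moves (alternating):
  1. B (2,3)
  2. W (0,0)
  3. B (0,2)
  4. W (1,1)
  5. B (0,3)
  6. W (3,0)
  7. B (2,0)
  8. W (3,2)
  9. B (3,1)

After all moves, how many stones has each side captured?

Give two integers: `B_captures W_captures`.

Answer: 1 0

Derivation:
Move 1: B@(2,3) -> caps B=0 W=0
Move 2: W@(0,0) -> caps B=0 W=0
Move 3: B@(0,2) -> caps B=0 W=0
Move 4: W@(1,1) -> caps B=0 W=0
Move 5: B@(0,3) -> caps B=0 W=0
Move 6: W@(3,0) -> caps B=0 W=0
Move 7: B@(2,0) -> caps B=0 W=0
Move 8: W@(3,2) -> caps B=0 W=0
Move 9: B@(3,1) -> caps B=1 W=0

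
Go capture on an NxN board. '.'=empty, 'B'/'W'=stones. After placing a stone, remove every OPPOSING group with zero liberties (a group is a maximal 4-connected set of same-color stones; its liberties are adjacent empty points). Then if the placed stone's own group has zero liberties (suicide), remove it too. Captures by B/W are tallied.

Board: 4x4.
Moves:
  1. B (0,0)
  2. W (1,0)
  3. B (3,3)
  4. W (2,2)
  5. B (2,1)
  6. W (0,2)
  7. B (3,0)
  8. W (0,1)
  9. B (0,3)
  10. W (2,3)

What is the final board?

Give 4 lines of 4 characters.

Move 1: B@(0,0) -> caps B=0 W=0
Move 2: W@(1,0) -> caps B=0 W=0
Move 3: B@(3,3) -> caps B=0 W=0
Move 4: W@(2,2) -> caps B=0 W=0
Move 5: B@(2,1) -> caps B=0 W=0
Move 6: W@(0,2) -> caps B=0 W=0
Move 7: B@(3,0) -> caps B=0 W=0
Move 8: W@(0,1) -> caps B=0 W=1
Move 9: B@(0,3) -> caps B=0 W=1
Move 10: W@(2,3) -> caps B=0 W=1

Answer: .WWB
W...
.BWW
B..B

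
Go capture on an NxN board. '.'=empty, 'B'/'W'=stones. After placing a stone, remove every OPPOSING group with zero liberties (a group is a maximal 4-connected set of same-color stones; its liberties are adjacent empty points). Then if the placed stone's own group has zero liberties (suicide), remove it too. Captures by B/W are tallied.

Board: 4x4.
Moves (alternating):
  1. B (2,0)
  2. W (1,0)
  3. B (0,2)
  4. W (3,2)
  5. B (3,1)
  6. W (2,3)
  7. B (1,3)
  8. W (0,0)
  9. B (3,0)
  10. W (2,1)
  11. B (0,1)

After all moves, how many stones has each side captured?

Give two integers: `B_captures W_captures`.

Move 1: B@(2,0) -> caps B=0 W=0
Move 2: W@(1,0) -> caps B=0 W=0
Move 3: B@(0,2) -> caps B=0 W=0
Move 4: W@(3,2) -> caps B=0 W=0
Move 5: B@(3,1) -> caps B=0 W=0
Move 6: W@(2,3) -> caps B=0 W=0
Move 7: B@(1,3) -> caps B=0 W=0
Move 8: W@(0,0) -> caps B=0 W=0
Move 9: B@(3,0) -> caps B=0 W=0
Move 10: W@(2,1) -> caps B=0 W=3
Move 11: B@(0,1) -> caps B=0 W=3

Answer: 0 3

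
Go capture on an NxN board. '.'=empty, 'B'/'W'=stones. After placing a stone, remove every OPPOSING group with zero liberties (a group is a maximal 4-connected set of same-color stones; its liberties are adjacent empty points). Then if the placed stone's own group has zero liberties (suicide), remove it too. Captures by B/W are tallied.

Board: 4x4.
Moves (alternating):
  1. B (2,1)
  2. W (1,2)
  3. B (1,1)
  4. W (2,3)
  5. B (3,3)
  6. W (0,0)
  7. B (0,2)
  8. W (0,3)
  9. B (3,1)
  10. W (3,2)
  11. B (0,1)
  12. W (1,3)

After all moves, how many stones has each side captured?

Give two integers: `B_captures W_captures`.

Answer: 0 1

Derivation:
Move 1: B@(2,1) -> caps B=0 W=0
Move 2: W@(1,2) -> caps B=0 W=0
Move 3: B@(1,1) -> caps B=0 W=0
Move 4: W@(2,3) -> caps B=0 W=0
Move 5: B@(3,3) -> caps B=0 W=0
Move 6: W@(0,0) -> caps B=0 W=0
Move 7: B@(0,2) -> caps B=0 W=0
Move 8: W@(0,3) -> caps B=0 W=0
Move 9: B@(3,1) -> caps B=0 W=0
Move 10: W@(3,2) -> caps B=0 W=1
Move 11: B@(0,1) -> caps B=0 W=1
Move 12: W@(1,3) -> caps B=0 W=1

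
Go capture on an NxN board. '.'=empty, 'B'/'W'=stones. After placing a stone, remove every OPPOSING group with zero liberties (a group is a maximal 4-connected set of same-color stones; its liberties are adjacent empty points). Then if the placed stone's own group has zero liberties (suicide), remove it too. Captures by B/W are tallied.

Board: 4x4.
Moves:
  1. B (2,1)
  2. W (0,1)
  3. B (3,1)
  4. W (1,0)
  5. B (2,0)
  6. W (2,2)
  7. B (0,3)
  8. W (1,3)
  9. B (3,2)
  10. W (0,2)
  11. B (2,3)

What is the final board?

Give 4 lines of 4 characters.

Move 1: B@(2,1) -> caps B=0 W=0
Move 2: W@(0,1) -> caps B=0 W=0
Move 3: B@(3,1) -> caps B=0 W=0
Move 4: W@(1,0) -> caps B=0 W=0
Move 5: B@(2,0) -> caps B=0 W=0
Move 6: W@(2,2) -> caps B=0 W=0
Move 7: B@(0,3) -> caps B=0 W=0
Move 8: W@(1,3) -> caps B=0 W=0
Move 9: B@(3,2) -> caps B=0 W=0
Move 10: W@(0,2) -> caps B=0 W=1
Move 11: B@(2,3) -> caps B=0 W=1

Answer: .WW.
W..W
BBWB
.BB.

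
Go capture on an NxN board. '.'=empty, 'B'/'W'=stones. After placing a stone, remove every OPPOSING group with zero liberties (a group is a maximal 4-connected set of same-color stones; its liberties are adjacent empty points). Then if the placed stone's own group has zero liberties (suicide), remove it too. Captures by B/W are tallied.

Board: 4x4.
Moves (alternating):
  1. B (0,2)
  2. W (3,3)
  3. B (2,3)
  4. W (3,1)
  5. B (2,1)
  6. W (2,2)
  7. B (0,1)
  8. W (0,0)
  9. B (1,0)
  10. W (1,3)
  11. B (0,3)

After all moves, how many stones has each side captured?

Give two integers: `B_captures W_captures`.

Move 1: B@(0,2) -> caps B=0 W=0
Move 2: W@(3,3) -> caps B=0 W=0
Move 3: B@(2,3) -> caps B=0 W=0
Move 4: W@(3,1) -> caps B=0 W=0
Move 5: B@(2,1) -> caps B=0 W=0
Move 6: W@(2,2) -> caps B=0 W=0
Move 7: B@(0,1) -> caps B=0 W=0
Move 8: W@(0,0) -> caps B=0 W=0
Move 9: B@(1,0) -> caps B=1 W=0
Move 10: W@(1,3) -> caps B=1 W=1
Move 11: B@(0,3) -> caps B=1 W=1

Answer: 1 1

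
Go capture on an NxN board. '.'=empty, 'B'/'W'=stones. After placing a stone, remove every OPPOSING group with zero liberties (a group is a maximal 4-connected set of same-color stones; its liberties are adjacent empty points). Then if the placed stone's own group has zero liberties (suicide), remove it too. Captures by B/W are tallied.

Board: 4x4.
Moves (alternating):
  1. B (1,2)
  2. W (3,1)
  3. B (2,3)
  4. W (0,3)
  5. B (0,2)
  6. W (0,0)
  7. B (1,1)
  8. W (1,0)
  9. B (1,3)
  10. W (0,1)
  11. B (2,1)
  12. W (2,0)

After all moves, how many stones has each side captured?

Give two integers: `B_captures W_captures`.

Move 1: B@(1,2) -> caps B=0 W=0
Move 2: W@(3,1) -> caps B=0 W=0
Move 3: B@(2,3) -> caps B=0 W=0
Move 4: W@(0,3) -> caps B=0 W=0
Move 5: B@(0,2) -> caps B=0 W=0
Move 6: W@(0,0) -> caps B=0 W=0
Move 7: B@(1,1) -> caps B=0 W=0
Move 8: W@(1,0) -> caps B=0 W=0
Move 9: B@(1,3) -> caps B=1 W=0
Move 10: W@(0,1) -> caps B=1 W=0
Move 11: B@(2,1) -> caps B=1 W=0
Move 12: W@(2,0) -> caps B=1 W=0

Answer: 1 0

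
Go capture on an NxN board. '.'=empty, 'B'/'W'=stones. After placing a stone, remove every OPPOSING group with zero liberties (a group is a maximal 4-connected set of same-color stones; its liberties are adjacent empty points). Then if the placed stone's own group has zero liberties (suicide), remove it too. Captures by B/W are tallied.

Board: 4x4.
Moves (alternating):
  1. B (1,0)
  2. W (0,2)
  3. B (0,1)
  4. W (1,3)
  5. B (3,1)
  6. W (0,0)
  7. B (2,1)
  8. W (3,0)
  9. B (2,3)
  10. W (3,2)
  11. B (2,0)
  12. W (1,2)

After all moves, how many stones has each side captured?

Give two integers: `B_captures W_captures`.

Answer: 1 0

Derivation:
Move 1: B@(1,0) -> caps B=0 W=0
Move 2: W@(0,2) -> caps B=0 W=0
Move 3: B@(0,1) -> caps B=0 W=0
Move 4: W@(1,3) -> caps B=0 W=0
Move 5: B@(3,1) -> caps B=0 W=0
Move 6: W@(0,0) -> caps B=0 W=0
Move 7: B@(2,1) -> caps B=0 W=0
Move 8: W@(3,0) -> caps B=0 W=0
Move 9: B@(2,3) -> caps B=0 W=0
Move 10: W@(3,2) -> caps B=0 W=0
Move 11: B@(2,0) -> caps B=1 W=0
Move 12: W@(1,2) -> caps B=1 W=0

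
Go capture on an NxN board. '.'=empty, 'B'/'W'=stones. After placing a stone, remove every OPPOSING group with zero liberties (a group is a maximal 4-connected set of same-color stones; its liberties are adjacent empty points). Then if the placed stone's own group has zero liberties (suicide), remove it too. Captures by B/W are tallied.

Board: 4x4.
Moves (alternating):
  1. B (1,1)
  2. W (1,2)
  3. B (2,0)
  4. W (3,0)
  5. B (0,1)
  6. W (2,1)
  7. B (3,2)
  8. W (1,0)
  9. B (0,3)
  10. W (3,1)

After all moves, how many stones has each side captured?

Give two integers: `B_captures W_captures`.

Move 1: B@(1,1) -> caps B=0 W=0
Move 2: W@(1,2) -> caps B=0 W=0
Move 3: B@(2,0) -> caps B=0 W=0
Move 4: W@(3,0) -> caps B=0 W=0
Move 5: B@(0,1) -> caps B=0 W=0
Move 6: W@(2,1) -> caps B=0 W=0
Move 7: B@(3,2) -> caps B=0 W=0
Move 8: W@(1,0) -> caps B=0 W=1
Move 9: B@(0,3) -> caps B=0 W=1
Move 10: W@(3,1) -> caps B=0 W=1

Answer: 0 1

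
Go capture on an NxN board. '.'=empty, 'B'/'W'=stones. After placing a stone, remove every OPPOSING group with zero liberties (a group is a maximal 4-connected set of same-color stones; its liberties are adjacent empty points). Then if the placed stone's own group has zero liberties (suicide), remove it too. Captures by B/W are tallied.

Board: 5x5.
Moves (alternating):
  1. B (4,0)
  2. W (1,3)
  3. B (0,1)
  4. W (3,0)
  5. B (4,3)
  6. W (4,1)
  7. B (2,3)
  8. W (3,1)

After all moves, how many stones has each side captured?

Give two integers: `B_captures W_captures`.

Answer: 0 1

Derivation:
Move 1: B@(4,0) -> caps B=0 W=0
Move 2: W@(1,3) -> caps B=0 W=0
Move 3: B@(0,1) -> caps B=0 W=0
Move 4: W@(3,0) -> caps B=0 W=0
Move 5: B@(4,3) -> caps B=0 W=0
Move 6: W@(4,1) -> caps B=0 W=1
Move 7: B@(2,3) -> caps B=0 W=1
Move 8: W@(3,1) -> caps B=0 W=1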